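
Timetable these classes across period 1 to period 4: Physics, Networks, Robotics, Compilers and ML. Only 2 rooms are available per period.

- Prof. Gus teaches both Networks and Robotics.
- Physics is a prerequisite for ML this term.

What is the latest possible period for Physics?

Downstream work caps Physics at period 3.
Physics at period 3 is achievable: Compilers -> period 1; Physics -> period 3; Networks -> period 1; Robotics -> period 2; ML -> period 4.

period 3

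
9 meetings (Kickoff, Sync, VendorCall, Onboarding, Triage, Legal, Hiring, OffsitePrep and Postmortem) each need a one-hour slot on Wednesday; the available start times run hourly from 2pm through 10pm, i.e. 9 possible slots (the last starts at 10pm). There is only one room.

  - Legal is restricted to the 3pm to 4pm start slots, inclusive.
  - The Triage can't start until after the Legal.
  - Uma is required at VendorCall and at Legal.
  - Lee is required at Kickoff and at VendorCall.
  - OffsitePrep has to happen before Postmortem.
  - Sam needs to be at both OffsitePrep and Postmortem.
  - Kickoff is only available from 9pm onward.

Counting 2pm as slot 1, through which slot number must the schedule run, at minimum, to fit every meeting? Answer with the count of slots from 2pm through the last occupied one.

9 slots

The precedence chain requires at least 2 distinct slots.
With at most 1 per slot and 9 meetings, at least 9 slots are needed.
Kickoff can't be placed before 9pm — that is slot 8 counting from 2pm — so the schedule must run through at least 8 slots.
9 works (last occupied slot: 10pm): for example Hiring=10pm, VendorCall=7pm, Sync=6pm, Onboarding=8pm, OffsitePrep=2pm, Triage=4pm, Kickoff=9pm, Legal=3pm, Postmortem=5pm.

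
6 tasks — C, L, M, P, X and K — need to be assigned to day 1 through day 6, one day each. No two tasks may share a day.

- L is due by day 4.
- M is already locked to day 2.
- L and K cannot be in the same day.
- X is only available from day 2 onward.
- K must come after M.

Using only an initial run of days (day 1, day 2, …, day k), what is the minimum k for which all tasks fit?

6

The precedence chain requires at least 2 distinct days.
With at most 1 per day and 6 tasks, at least 6 days are needed.
Propagating the time windows through the other constraints, K can't land before day 3, so the schedule must run through at least day 3.
6 works (last occupied day: day 6): for example P in day 6, K in day 4, L in day 1, X in day 3, M in day 2, C in day 5.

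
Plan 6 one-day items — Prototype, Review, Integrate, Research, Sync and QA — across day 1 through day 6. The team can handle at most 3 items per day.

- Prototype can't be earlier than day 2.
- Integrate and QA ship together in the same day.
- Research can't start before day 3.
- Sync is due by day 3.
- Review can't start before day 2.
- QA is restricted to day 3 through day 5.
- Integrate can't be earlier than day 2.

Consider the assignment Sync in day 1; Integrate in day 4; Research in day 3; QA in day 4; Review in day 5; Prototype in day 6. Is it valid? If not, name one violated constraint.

Review can't start before day 2 — holds.
Integrate can't be earlier than day 2 — holds.
Sync is due by day 3 — holds.
Integrate and QA ship together in the same day — holds.
The team can handle at most 3 items per day — holds.
Prototype can't be earlier than day 2 — holds.
Research can't start before day 3 — holds.
QA is restricted to day 3 through day 5 — holds.

Yes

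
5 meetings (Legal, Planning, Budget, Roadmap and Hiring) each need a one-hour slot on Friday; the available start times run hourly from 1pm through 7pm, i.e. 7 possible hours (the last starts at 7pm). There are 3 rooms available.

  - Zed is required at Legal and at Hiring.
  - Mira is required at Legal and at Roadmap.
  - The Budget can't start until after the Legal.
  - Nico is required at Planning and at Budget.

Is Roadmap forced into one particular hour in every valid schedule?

No

Roadmap can be 1pm (e.g. Hiring=1pm; Budget=3pm; Legal=2pm; Roadmap=1pm; Planning=1pm) or 2pm (e.g. Roadmap in 2pm, Hiring in 2pm, Budget in 2pm, Planning in 1pm, Legal in 1pm).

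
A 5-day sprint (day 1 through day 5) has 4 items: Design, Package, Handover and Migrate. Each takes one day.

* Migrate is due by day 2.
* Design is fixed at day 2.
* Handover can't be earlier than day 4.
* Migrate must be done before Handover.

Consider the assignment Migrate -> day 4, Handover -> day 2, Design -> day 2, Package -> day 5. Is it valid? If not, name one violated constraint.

Migrate is due by day 2 — violated.
Migrate must be done before Handover — violated.
Handover can't be earlier than day 4 — violated.
Design is fixed at day 2 — holds.

No — it violates: Migrate must be done before Handover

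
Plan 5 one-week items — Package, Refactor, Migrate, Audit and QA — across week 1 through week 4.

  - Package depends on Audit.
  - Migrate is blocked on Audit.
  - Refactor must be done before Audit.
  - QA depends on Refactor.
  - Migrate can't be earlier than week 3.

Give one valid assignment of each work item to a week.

Migrate=week 3; Audit=week 2; Package=week 3; Refactor=week 1; QA=week 2

Checking: Audit(week 2) before Package(week 3); Audit(week 2) before Migrate(week 3); Refactor(week 1) before Audit(week 2); Refactor(week 1) before QA(week 2); Migrate=week 3 in [week 3,week 4].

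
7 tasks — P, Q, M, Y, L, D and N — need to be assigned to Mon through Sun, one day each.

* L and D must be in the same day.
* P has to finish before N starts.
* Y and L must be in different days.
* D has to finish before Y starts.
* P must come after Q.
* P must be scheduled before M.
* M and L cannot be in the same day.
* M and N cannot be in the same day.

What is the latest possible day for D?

Downstream work caps D at Sat.
D at Sat is achievable: M -> Wed; L -> Sat; Q -> Mon; P -> Tue; Y -> Sun; N -> Thu; D -> Sat.

Sat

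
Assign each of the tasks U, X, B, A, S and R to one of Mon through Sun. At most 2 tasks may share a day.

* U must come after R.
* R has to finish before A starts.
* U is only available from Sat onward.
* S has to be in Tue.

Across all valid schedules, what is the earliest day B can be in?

B at Mon is achievable: U=Sat, R=Mon, B=Mon, S=Tue, A=Tue, X=Wed.

Mon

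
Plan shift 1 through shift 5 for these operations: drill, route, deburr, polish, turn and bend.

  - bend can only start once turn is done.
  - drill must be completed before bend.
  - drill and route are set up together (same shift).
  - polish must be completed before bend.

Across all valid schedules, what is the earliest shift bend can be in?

shift 2

Precedence pushes bend to at least shift 2.
bend at shift 2 is achievable: polish in shift 1, deburr in shift 1, turn in shift 1, route in shift 1, bend in shift 2, drill in shift 1.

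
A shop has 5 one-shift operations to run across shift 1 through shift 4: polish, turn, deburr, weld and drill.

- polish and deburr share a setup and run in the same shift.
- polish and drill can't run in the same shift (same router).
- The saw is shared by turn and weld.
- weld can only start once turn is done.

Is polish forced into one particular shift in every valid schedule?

polish can be shift 1 (e.g. weld -> shift 2, turn -> shift 1, deburr -> shift 1, drill -> shift 2, polish -> shift 1) or shift 2 (e.g. weld in shift 2; deburr in shift 2; turn in shift 1; drill in shift 1; polish in shift 2).

No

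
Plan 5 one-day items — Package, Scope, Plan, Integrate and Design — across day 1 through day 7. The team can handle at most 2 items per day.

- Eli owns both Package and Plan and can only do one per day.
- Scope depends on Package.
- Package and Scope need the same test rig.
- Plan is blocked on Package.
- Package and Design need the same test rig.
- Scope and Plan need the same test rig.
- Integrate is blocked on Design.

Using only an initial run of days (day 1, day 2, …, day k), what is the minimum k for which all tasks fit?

3

The precedence chain requires at least 2 distinct days.
With at most 2 per day and 5 tasks, at least 3 days are needed.
3 works (last occupied day: day 3): for example Plan=day 3; Integrate=day 3; Package=day 1; Scope=day 2; Design=day 2.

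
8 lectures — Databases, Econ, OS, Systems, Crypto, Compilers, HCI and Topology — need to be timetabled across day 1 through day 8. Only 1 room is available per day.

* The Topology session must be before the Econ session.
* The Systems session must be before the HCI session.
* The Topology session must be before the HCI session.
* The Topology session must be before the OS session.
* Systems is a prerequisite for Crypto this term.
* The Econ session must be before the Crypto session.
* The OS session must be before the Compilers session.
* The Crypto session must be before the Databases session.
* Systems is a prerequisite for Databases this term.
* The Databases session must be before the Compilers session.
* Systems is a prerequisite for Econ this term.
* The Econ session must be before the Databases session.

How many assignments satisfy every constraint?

53

Splitting on Databases: it can be day 5 (6), day 6 (20), day 7 (27). Listing each branch's schedules as (Econ, OS, Systems, Crypto, Compilers, HCI, Topology) by day number:
Databases=day 5: (3,6,1,4,7,8,2) (3,6,1,4,8,7,2) (3,6,2,4,7,8,1) (3,6,2,4,8,7,1) (3,7,1,4,8,6,2) (3,7,2,4,8,6,1) — 6.
Databases=day 6: (3,4,1,5,7,8,2) (3,4,1,5,8,7,2) (3,4,2,5,7,8,1) (3,4,2,5,8,7,1) (3,5,1,4,7,8,2) (3,5,1,4,8,7,2) (3,5,2,4,7,8,1) (3,5,2,4,8,7,1) (3,7,1,4,8,5,2) (3,7,1,5,8,4,2) (3,7,2,4,8,5,1) (3,7,2,5,8,4,1) (4,2,3,5,7,8,1) (4,2,3,5,8,7,1) (4,3,1,5,7,8,2) (4,3,1,5,8,7,2) (4,3,2,5,7,8,1) (4,3,2,5,8,7,1) (4,7,1,5,8,3,2) (4,7,2,5,8,3,1) — 20.
Databases=day 7: (3,4,1,5,8,6,2) (3,4,1,6,8,5,2) (3,4,2,5,8,6,1) (3,4,2,6,8,5,1) (3,5,1,4,8,6,2) (3,5,1,6,8,4,2) (3,5,2,4,8,6,1) (3,5,2,6,8,4,1) (3,6,1,4,8,5,2) (3,6,1,5,8,4,2) (3,6,2,4,8,5,1) (3,6,2,5,8,4,1) (4,2,3,5,8,6,1) (4,2,3,6,8,5,1) (4,3,1,5,8,6,2) (4,3,1,6,8,5,2) (4,3,2,5,8,6,1) (4,3,2,6,8,5,1) (4,5,1,6,8,3,2) (4,5,2,6,8,3,1) (4,6,1,5,8,3,2) (4,6,2,5,8,3,1) (5,2,3,6,8,4,1) (5,3,1,6,8,4,2) (5,3,2,6,8,4,1) (5,4,1,6,8,3,2) (5,4,2,6,8,3,1) — 27.
Summing: 6 + 20 + 27 = 53.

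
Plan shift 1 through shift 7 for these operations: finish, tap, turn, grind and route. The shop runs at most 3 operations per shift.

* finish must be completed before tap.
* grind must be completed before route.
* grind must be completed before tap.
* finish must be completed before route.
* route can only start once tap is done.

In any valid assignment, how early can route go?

shift 3

Precedence pushes route to at least shift 3.
route at shift 3 is achievable: tap in shift 2, grind in shift 1, finish in shift 1, route in shift 3, turn in shift 1.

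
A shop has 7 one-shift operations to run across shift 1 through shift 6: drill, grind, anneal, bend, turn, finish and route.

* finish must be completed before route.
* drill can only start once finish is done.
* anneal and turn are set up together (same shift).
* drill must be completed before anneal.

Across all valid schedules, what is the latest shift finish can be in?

shift 4

Downstream work caps finish at shift 4.
finish at shift 4 is achievable: drill in shift 5, turn in shift 6, grind in shift 1, route in shift 5, anneal in shift 6, bend in shift 1, finish in shift 4.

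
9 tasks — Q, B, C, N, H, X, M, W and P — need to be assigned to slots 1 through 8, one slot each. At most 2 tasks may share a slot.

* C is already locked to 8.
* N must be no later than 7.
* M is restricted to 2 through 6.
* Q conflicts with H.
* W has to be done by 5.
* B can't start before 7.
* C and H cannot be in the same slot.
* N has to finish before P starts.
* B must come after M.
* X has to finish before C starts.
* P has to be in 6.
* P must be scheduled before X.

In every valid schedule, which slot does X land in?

7

P is fixed at 6 and must come before X, so X is at least 7.
C is fixed at 8 and must come after X, so X is at most 7.
So X must be 7.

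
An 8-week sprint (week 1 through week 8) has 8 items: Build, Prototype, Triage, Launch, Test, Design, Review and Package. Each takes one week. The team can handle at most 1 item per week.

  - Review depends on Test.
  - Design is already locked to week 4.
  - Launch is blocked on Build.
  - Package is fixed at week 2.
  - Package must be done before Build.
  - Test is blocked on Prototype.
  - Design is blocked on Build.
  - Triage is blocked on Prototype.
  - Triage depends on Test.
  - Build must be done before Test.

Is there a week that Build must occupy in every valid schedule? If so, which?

week 3

Package is fixed at week 2 and must come before Build, so Build is at least week 3.
Design is fixed at week 4 and must come after Build, so Build is at most week 3.
So Build must be week 3.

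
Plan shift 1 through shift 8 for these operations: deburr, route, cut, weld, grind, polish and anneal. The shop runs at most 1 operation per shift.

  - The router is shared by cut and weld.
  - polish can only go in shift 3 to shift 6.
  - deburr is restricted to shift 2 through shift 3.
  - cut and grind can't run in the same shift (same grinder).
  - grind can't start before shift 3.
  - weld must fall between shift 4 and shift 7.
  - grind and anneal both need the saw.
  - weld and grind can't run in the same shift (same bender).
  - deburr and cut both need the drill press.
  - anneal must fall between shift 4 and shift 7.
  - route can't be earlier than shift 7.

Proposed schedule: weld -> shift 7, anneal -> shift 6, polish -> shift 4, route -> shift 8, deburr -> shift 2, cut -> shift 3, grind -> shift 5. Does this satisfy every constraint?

anneal must fall between shift 4 and shift 7 — holds.
The shop runs at most 1 operation per shift — holds.
polish can only go in shift 3 to shift 6 — holds.
route can't be earlier than shift 7 — holds.
cut and grind can't run in the same shift (same grinder) — holds.
grind and anneal both need the saw — holds.
weld must fall between shift 4 and shift 7 — holds.
deburr is restricted to shift 2 through shift 3 — holds.
grind can't start before shift 3 — holds.
deburr and cut both need the drill press — holds.
weld and grind can't run in the same shift (same bender) — holds.
The router is shared by cut and weld — holds.

Yes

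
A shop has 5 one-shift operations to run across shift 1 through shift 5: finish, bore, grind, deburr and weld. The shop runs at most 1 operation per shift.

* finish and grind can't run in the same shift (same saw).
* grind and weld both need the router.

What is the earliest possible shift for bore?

bore at shift 1 is achievable: grind -> shift 3; finish -> shift 2; weld -> shift 5; bore -> shift 1; deburr -> shift 4.

shift 1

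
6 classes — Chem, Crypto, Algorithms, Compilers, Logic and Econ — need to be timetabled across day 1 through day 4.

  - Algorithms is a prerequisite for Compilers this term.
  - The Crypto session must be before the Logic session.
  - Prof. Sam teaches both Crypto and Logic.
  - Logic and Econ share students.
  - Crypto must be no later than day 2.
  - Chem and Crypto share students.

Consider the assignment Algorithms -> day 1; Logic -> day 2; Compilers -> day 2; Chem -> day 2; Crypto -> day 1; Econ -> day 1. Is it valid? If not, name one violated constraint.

Algorithms is a prerequisite for Compilers this term — holds.
The Crypto session must be before the Logic session — holds.
Prof. Sam teaches both Crypto and Logic — holds.
Logic and Econ share students — holds.
Crypto must be no later than day 2 — holds.
Chem and Crypto share students — holds.

Yes, all constraints hold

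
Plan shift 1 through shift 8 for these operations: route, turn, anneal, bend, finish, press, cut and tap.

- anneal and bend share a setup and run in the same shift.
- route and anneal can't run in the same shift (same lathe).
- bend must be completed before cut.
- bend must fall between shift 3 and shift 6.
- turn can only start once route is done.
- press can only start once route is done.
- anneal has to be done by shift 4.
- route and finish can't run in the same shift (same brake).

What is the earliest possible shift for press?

Precedence pushes press to at least shift 2.
press at shift 2 is achievable: route in shift 1; bend in shift 3; anneal in shift 3; turn in shift 2; cut in shift 4; press in shift 2; tap in shift 1; finish in shift 2.

shift 2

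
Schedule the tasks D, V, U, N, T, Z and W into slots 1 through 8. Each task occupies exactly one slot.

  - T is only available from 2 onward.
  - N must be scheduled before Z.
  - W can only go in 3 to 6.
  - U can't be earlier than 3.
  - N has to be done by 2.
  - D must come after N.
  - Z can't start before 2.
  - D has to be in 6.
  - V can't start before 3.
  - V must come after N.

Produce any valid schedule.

T in 2; U in 3; D in 6; N in 1; Z in 2; V in 3; W in 3

Checking: N(1) before V(3); N(1) before D(6); N(1) before Z(2); Z=2 in [2,8]; N=1 in [1,2]; D=6 in [6,6]; W=3 in [3,6]; U=3 in [3,8]; T=2 in [2,8]; V=3 in [3,8].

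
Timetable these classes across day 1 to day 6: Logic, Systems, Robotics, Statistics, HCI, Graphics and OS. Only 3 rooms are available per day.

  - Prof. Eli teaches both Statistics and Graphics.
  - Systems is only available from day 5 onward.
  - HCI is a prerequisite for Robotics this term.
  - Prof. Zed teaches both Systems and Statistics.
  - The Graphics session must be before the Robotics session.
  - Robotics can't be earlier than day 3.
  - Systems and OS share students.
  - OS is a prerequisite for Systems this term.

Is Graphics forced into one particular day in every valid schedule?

Graphics can be day 1 (e.g. Systems -> day 5; Graphics -> day 1; Statistics -> day 2; HCI -> day 1; Robotics -> day 3; OS -> day 1; Logic -> day 2) or day 2 (e.g. Graphics in day 2, Statistics in day 3, Robotics in day 3, Logic in day 1, Systems in day 5, OS in day 1, HCI in day 1).

No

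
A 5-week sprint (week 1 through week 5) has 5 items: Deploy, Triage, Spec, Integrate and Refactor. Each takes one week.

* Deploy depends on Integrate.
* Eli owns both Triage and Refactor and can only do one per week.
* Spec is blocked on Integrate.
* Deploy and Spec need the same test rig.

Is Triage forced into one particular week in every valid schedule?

No

Triage can be week 1 (e.g. Triage -> week 1; Integrate -> week 1; Deploy -> week 2; Refactor -> week 2; Spec -> week 3) or week 2 (e.g. Deploy in week 2, Spec in week 3, Integrate in week 1, Refactor in week 1, Triage in week 2).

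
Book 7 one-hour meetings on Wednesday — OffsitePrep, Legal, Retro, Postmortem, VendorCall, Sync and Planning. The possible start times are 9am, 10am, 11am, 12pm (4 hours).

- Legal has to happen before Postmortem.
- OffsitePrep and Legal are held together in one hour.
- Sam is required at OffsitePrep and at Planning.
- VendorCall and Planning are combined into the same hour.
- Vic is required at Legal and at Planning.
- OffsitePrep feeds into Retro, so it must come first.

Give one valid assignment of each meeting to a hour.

OffsitePrep -> 9am; Retro -> 10am; Postmortem -> 10am; Planning -> 10am; VendorCall -> 10am; Sync -> 9am; Legal -> 9am

Checking: Legal(9am) before Postmortem(10am); OffsitePrep(9am) before Retro(10am); OffsitePrep(9am) != Planning(10am); Legal(9am) != Planning(10am); OffsitePrep = Legal = 9am; VendorCall = Planning = 10am.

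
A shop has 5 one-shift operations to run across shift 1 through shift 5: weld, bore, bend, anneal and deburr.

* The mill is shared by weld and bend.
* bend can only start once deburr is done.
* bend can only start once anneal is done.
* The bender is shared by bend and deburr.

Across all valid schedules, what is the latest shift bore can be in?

bore at shift 5 is achievable: anneal -> shift 1, bore -> shift 5, deburr -> shift 1, weld -> shift 1, bend -> shift 2.

shift 5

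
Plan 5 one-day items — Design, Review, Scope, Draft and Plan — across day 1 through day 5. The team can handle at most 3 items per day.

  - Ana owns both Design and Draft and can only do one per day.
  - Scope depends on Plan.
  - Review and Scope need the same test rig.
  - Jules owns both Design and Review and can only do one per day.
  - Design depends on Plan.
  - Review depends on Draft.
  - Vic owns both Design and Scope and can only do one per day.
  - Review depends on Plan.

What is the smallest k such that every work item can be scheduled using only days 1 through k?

4 days

The precedence chain requires at least 2 distinct days.
With at most 3 per day and 5 work items, at least 2 days are needed.
Those bounds only give 2; check 3 days directly (anything shorter is at least as hard).
Could 3 days be enough, i.e. nothing placed later than day 3? No: Design must come after Plan (at day 1 or later) → {day 2, day 3}; Plan must come before Design (at day 3 or earlier) → {day 1, day 2}; Scope must come after Plan (at day 1 or later) → {day 2, day 3}; Review must come after Plan (at day 1 or later) → {day 2, day 3}; Design, Review and Scope must all be in different days (Design/Review can't share; Design/Scope can't share; Review/Scope can't share), but they are limited to Design in {day 2, day 3}, Review in {day 2, day 3}, Scope in {day 2, day 3} — together just 2 days: 3 work items can't fit in 2 distinct days.
So 3 days is not enough.
4 works (last occupied day: day 4): for example Design -> day 3, Scope -> day 4, Review -> day 2, Draft -> day 1, Plan -> day 1.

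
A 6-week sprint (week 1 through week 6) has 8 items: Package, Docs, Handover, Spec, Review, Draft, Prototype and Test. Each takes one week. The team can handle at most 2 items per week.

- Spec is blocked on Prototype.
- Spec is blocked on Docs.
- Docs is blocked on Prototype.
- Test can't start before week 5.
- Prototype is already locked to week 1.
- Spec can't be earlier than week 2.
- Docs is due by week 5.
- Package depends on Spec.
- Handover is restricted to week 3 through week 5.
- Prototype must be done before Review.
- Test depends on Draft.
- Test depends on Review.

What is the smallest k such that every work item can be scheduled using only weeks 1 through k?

The precedence chain requires at least 4 distinct weeks.
With at most 2 per week and 8 work items, at least 4 weeks are needed.
Test can't be placed before week 5, so the schedule must run through at least week 5.
5 works (last occupied week: week 5): for example Test -> week 5; Review -> week 2; Prototype -> week 1; Draft -> week 1; Package -> week 4; Handover -> week 3; Spec -> week 3; Docs -> week 2.

5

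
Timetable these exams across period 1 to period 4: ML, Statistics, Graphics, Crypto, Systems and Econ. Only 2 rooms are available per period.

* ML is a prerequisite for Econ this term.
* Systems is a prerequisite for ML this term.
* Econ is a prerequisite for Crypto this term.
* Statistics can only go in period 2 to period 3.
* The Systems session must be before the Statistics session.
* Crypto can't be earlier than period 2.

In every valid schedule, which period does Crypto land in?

Crypto is available from period 2; precedence pushes Crypto to at least period 4.
So Crypto is pinned to period 4.

period 4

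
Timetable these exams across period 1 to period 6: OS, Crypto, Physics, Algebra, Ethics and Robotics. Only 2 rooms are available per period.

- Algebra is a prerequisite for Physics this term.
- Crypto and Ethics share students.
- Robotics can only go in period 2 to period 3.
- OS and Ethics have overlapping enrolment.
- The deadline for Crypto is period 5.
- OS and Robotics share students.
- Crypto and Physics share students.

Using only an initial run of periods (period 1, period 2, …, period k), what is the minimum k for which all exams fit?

3

The precedence chain requires at least 2 distinct periods.
With at most 2 per period and 6 exams, at least 3 periods are needed.
3 works (last occupied period: period 3): for example Algebra -> period 1, Robotics -> period 2, Physics -> period 2, Crypto -> period 3, Ethics -> period 1, OS -> period 3.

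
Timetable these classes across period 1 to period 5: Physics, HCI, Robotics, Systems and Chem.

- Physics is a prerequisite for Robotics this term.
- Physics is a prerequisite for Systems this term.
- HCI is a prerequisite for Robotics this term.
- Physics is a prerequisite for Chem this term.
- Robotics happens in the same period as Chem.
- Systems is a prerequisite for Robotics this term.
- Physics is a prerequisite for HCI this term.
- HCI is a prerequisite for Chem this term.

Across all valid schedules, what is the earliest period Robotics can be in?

period 3

Precedence pushes Robotics to at least period 3.
Robotics at period 3 is achievable: Systems in period 2; Robotics in period 3; Physics in period 1; HCI in period 2; Chem in period 3.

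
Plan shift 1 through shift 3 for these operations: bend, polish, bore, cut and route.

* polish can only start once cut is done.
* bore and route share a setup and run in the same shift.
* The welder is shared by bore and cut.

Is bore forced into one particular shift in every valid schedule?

bore can be shift 1 (e.g. route in shift 1; bend in shift 1; polish in shift 3; cut in shift 2; bore in shift 1) or shift 2 (e.g. bore in shift 2, route in shift 2, bend in shift 1, polish in shift 2, cut in shift 1).

No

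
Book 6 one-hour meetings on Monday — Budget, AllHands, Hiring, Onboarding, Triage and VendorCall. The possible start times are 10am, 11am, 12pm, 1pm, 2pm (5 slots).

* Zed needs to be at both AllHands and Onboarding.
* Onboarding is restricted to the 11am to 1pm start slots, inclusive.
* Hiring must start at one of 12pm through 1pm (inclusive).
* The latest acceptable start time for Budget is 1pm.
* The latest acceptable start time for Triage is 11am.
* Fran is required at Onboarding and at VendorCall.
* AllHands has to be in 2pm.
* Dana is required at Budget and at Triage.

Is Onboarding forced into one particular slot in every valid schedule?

No

Onboarding can be 11am (e.g. Hiring -> 12pm, Triage -> 10am, AllHands -> 2pm, Budget -> 11am, Onboarding -> 11am, VendorCall -> 10am) or 12pm (e.g. Triage in 10am, AllHands in 2pm, Onboarding in 12pm, VendorCall in 10am, Budget in 11am, Hiring in 12pm).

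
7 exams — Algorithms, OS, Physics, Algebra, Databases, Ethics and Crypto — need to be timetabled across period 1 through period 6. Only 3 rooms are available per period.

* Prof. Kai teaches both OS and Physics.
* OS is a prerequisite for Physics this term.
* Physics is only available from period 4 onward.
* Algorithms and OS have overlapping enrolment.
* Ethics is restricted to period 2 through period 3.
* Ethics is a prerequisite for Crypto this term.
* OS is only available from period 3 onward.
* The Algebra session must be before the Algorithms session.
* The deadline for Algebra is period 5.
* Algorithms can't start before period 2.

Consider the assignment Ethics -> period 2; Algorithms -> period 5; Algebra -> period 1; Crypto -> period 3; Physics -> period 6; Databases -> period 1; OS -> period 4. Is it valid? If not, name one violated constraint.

Physics is only available from period 4 onward — holds.
Algorithms can't start before period 2 — holds.
Only 3 rooms are available per period — holds.
Algorithms and OS have overlapping enrolment — holds.
OS is a prerequisite for Physics this term — holds.
Ethics is a prerequisite for Crypto this term — holds.
OS is only available from period 3 onward — holds.
Prof. Kai teaches both OS and Physics — holds.
The deadline for Algebra is period 5 — holds.
Ethics is restricted to period 2 through period 3 — holds.
The Algebra session must be before the Algorithms session — holds.

Yes, all constraints hold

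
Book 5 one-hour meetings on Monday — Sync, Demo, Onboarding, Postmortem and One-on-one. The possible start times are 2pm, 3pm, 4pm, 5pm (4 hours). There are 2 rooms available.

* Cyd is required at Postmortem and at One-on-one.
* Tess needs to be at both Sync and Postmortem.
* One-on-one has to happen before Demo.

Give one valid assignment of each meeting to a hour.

Postmortem=4pm; Demo=3pm; Sync=2pm; Onboarding=3pm; One-on-one=2pm

Checking: One-on-one(2pm) before Demo(3pm); Postmortem(4pm) != One-on-one(2pm); Sync(2pm) != Postmortem(4pm); max 2 per hour (cap 2).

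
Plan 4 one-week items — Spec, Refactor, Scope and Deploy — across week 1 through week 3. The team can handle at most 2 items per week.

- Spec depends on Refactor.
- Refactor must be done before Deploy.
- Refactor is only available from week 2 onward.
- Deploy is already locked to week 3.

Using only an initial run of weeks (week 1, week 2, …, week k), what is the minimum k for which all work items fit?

The precedence chain requires at least 2 distinct weeks.
With at most 2 per week and 4 work items, at least 2 weeks are needed.
Deploy can't be placed before week 3, so the schedule must run through at least week 3.
3 works (last occupied week: week 3): for example Scope -> week 1; Deploy -> week 3; Refactor -> week 2; Spec -> week 3.

3 weeks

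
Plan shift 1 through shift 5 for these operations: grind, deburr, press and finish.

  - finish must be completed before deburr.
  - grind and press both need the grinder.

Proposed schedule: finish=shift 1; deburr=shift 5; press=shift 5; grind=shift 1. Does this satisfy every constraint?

Valid

grind and press both need the grinder — holds.
finish must be completed before deburr — holds.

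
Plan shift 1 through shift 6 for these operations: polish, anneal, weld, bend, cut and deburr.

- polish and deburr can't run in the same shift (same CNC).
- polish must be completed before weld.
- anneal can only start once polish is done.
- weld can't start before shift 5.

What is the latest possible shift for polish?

Downstream work caps polish at shift 5.
polish at shift 5 is achievable: anneal -> shift 6; deburr -> shift 1; cut -> shift 1; bend -> shift 1; polish -> shift 5; weld -> shift 6.

shift 5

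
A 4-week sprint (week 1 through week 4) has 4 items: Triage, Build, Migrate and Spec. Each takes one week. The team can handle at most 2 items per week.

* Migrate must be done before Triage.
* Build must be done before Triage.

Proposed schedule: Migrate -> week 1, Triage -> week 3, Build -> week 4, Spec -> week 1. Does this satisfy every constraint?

No. Build must be done before Triage is not satisfied.

Build must be done before Triage — violated.
Migrate must be done before Triage — holds.
The team can handle at most 2 items per week — holds.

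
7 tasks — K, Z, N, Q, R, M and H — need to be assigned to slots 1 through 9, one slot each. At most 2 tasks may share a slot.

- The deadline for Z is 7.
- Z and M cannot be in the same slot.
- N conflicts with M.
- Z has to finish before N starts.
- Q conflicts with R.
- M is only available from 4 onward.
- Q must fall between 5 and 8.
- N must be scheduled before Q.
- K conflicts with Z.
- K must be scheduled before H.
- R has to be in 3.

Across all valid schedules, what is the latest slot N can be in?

7

Precedence pushes N to at least 2; downstream work caps N at 7.
N at 7 is achievable: Q in 8; H in 3; R in 3; Z in 1; N in 7; K in 2; M in 4.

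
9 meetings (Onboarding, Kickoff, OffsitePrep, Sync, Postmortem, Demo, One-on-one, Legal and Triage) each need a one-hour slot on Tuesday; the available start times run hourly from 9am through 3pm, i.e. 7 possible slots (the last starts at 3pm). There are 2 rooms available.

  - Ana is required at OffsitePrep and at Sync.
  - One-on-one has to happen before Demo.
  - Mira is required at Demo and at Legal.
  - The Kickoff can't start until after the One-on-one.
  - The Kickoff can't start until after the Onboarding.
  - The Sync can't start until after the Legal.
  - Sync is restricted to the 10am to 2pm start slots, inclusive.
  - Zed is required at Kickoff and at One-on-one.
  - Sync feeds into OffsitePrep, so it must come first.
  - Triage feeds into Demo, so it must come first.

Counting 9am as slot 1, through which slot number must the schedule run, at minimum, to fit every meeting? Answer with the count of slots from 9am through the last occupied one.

The precedence chain requires at least 3 distinct slots.
With at most 2 per slot and 9 meetings, at least 5 slots are needed.
5 works (last occupied slot: 1pm): for example One-on-one in 9am, Kickoff in 11am, Sync in 10am, Demo in 12pm, Triage in 11am, Postmortem in 1pm, OffsitePrep in 12pm, Legal in 9am, Onboarding in 10am.

5 slots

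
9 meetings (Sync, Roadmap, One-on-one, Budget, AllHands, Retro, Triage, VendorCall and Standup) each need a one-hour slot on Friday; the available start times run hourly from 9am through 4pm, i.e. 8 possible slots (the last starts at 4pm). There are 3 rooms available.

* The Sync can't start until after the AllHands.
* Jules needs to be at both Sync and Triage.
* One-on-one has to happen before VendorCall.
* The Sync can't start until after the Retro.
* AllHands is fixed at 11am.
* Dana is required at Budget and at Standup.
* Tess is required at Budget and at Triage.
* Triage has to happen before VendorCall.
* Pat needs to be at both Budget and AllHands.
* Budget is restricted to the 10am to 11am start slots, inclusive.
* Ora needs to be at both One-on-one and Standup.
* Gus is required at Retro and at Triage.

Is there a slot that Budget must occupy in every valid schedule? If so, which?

10am

Budget's window is 10am–11am.
AllHands is fixed at 11am, and Budget can't share a slot with AllHands.
So Budget must be 10am.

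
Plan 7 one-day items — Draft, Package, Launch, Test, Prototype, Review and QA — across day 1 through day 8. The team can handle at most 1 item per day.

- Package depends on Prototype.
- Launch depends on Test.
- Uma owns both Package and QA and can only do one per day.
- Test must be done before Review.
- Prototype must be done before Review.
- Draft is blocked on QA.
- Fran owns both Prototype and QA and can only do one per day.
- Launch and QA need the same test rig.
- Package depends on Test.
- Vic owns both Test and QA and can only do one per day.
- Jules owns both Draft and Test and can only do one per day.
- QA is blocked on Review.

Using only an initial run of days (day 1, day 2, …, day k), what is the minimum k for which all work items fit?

7 days

The precedence chain requires at least 4 distinct days.
With at most 1 per day and 7 work items, at least 7 days are needed.
7 works (last occupied day: day 7): for example Draft in day 6, Launch in day 7, Test in day 1, Package in day 4, QA in day 5, Prototype in day 2, Review in day 3.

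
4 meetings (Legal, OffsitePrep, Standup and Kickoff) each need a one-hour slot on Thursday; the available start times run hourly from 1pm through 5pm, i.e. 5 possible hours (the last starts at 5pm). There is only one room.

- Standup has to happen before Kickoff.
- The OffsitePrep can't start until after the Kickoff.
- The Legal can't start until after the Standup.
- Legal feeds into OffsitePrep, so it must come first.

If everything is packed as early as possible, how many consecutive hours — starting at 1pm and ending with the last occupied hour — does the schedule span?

The precedence chain requires at least 3 distinct hours.
With at most 1 per hour and 4 meetings, at least 4 hours are needed.
4 works (last occupied hour: 4pm): for example OffsitePrep=4pm; Standup=1pm; Kickoff=3pm; Legal=2pm.

4 hours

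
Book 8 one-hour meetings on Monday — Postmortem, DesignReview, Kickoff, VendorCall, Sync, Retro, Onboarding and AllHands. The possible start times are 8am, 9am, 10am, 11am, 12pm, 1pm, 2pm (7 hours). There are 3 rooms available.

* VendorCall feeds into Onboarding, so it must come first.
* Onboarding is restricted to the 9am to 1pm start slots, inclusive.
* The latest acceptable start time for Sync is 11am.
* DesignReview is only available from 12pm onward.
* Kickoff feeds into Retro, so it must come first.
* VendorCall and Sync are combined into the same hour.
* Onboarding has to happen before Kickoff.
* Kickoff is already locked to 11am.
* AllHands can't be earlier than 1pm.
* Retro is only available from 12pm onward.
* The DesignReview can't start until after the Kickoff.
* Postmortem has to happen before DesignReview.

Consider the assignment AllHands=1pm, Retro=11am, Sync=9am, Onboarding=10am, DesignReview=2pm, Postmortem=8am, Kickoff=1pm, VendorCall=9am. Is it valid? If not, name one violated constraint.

No — it violates: Kickoff feeds into Retro, so it must come first

Kickoff is already locked to 11am — violated.
There are 3 rooms available — holds.
The DesignReview can't start until after the Kickoff — holds.
VendorCall and Sync are combined into the same hour — holds.
The latest acceptable start time for Sync is 11am — holds.
Onboarding is restricted to the 9am to 1pm start slots, inclusive — holds.
AllHands can't be earlier than 1pm — holds.
Retro is only available from 12pm onward — violated.
VendorCall feeds into Onboarding, so it must come first — holds.
Kickoff feeds into Retro, so it must come first — violated.
Postmortem has to happen before DesignReview — holds.
Onboarding has to happen before Kickoff — holds.
DesignReview is only available from 12pm onward — holds.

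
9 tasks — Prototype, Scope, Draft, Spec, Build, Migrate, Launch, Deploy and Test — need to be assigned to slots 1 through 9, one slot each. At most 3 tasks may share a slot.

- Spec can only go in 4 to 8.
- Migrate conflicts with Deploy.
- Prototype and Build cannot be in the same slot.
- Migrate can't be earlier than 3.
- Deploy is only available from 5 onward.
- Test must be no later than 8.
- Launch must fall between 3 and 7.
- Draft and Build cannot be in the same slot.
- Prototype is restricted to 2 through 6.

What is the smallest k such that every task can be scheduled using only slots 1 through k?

With at most 3 per slot and 9 tasks, at least 3 slots are needed.
Deploy can't be placed before 5, so the schedule must run through at least slot 5.
5 works (last occupied slot: 5): for example Spec=4; Prototype=2; Scope=1; Deploy=5; Test=1; Launch=3; Migrate=3; Build=3; Draft=1.

5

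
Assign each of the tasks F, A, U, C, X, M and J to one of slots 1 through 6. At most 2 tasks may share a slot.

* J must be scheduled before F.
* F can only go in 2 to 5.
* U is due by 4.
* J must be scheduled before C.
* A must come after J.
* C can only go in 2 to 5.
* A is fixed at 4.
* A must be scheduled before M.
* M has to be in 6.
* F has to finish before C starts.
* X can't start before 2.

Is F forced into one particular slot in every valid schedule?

F can be 2 (e.g. M in 6, U in 1, F in 2, C in 3, X in 2, J in 1, A in 4) or 3 (e.g. U -> 1; C -> 4; M -> 6; A -> 4; X -> 2; F -> 3; J -> 1).

No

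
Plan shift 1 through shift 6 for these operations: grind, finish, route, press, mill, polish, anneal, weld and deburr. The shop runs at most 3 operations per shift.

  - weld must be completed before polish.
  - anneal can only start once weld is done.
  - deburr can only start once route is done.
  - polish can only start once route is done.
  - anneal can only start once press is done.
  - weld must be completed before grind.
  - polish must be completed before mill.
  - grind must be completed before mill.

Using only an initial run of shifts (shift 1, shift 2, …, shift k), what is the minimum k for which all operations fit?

The precedence chain requires at least 3 distinct shifts.
With at most 3 per shift and 9 operations, at least 3 shifts are needed.
3 works (last occupied shift: shift 3): for example finish in shift 3, route in shift 1, anneal in shift 2, weld in shift 1, mill in shift 3, grind in shift 2, deburr in shift 3, press in shift 1, polish in shift 2.

3 shifts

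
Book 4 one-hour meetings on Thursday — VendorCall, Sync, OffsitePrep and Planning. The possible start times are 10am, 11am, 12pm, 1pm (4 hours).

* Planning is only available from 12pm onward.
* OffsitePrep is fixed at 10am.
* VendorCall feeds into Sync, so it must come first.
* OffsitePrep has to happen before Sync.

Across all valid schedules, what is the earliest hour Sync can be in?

11am

Precedence pushes Sync to at least 11am.
Sync at 11am is achievable: OffsitePrep in 10am, VendorCall in 10am, Sync in 11am, Planning in 12pm.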